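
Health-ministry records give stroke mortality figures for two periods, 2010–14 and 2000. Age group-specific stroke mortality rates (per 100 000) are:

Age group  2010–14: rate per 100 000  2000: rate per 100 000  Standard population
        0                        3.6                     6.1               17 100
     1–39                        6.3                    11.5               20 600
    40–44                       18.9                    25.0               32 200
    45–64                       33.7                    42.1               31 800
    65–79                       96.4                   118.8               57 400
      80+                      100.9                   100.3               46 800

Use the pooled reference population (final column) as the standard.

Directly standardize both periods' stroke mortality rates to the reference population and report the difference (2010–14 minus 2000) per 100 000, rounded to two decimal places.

Standard total = 205 900; weights = 0.0831, 0.1000, 0.1564, 0.1544, 0.2788, 0.2273.
2010–14: 0.0831×3.6 + 0.1000×6.3 + 0.1564×18.9 + 0.1544×33.7 + 0.2788×96.4 + 0.2273×100.9 = 58.8978 per 100 000.
2000: 0.0831×6.1 + 0.1000×11.5 + 0.1564×25.0 + 0.1544×42.1 + 0.2788×118.8 + 0.2273×100.3 = 67.9852 per 100 000.
Difference = 58.8978 − 67.9852 = -9.0874.

-9.09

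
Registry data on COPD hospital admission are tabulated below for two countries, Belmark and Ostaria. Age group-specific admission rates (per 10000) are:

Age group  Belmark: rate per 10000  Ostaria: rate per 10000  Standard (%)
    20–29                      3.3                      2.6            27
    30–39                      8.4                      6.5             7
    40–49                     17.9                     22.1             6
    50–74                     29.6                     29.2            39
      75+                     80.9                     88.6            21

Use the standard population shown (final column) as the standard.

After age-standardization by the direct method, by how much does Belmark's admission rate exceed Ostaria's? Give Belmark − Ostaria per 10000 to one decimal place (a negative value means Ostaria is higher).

Standard weights: 0.27, 0.07, 0.06, 0.39, 0.21.
Belmark: 0.2700×3.3 + 0.0700×8.4 + 0.0600×17.9 + 0.3900×29.6 + 0.2100×80.9 = 31.0860 per 10000.
Ostaria: 0.2700×2.6 + 0.0700×6.5 + 0.0600×22.1 + 0.3900×29.2 + 0.2100×88.6 = 32.4770 per 10000.
Difference = 31.0860 − 32.4770 = -1.3910.

-1.4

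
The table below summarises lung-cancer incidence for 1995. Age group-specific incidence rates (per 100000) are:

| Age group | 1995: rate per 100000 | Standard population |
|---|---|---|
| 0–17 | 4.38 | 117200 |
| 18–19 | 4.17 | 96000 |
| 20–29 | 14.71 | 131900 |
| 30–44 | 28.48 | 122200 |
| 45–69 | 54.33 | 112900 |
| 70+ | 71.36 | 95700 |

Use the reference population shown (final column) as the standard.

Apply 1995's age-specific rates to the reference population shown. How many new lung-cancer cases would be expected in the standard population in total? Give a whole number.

193

Expected new lung-cancer cases = Σ (standard pop × age-specific rate ÷ 100000)
= 117200×4.38/100000 + 96000×4.17/100000 + 131900×14.71/100000 + 122200×28.48/100000 + 112900×54.33/100000 + 95700×71.36/100000
= 5.13 + 4.00 + 19.40 + 34.80 + 61.34 + 68.29 = 192.97.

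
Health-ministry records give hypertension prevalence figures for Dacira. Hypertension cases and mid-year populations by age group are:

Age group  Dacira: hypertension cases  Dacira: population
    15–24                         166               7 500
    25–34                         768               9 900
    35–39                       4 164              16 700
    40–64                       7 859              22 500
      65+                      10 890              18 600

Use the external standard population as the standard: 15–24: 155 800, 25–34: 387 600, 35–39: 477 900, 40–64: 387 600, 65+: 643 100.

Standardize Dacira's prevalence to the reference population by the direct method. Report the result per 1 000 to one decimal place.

Age-specific rates per 1 000 for Dacira: 22.133, 77.576, 249.341, 349.289, 585.484.
Standard total = 2 052 000; weights = 0.0759, 0.1889, 0.2329, 0.1889, 0.3134.
Standardized rate: 0.0759×22.133 + 0.1889×77.576 + 0.2329×249.341 + 0.1889×349.289 + 0.3134×585.484 = 323.8723 per 1 000.

323.9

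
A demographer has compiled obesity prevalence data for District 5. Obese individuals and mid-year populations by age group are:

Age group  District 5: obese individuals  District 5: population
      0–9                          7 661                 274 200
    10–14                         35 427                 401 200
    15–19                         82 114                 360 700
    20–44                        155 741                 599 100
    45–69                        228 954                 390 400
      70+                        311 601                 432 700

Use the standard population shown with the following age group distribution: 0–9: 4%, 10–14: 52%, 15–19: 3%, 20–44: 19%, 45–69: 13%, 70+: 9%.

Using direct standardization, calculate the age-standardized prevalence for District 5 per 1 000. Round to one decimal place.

244.3

Age-specific rates per 1 000 for District 5: 27.939, 88.303, 227.652, 259.958, 586.460, 720.132.
Standard weights: 0.04, 0.52, 0.03, 0.19, 0.13, 0.09.
Standardized rate: 0.0400×27.939 + 0.5200×88.303 + 0.0300×227.652 + 0.1900×259.958 + 0.1300×586.460 + 0.0900×720.132 = 244.3082 per 1 000.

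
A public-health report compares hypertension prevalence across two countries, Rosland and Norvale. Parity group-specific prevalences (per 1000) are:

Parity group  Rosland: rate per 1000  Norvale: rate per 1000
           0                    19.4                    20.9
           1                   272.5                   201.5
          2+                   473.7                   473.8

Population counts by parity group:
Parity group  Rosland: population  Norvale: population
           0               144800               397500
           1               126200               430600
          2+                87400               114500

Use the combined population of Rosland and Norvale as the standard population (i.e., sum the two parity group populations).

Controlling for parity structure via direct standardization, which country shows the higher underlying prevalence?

Combined standard total = 1301000; weights = 0.4168, 0.4280, 0.1552.
Rosland: 0.4168×19.4 + 0.4280×272.5 + 0.1552×473.7 = 198.2234 per 1000.
Norvale: 0.4168×20.9 + 0.4280×201.5 + 0.1552×473.8 = 168.4777 per 1000.

Rosland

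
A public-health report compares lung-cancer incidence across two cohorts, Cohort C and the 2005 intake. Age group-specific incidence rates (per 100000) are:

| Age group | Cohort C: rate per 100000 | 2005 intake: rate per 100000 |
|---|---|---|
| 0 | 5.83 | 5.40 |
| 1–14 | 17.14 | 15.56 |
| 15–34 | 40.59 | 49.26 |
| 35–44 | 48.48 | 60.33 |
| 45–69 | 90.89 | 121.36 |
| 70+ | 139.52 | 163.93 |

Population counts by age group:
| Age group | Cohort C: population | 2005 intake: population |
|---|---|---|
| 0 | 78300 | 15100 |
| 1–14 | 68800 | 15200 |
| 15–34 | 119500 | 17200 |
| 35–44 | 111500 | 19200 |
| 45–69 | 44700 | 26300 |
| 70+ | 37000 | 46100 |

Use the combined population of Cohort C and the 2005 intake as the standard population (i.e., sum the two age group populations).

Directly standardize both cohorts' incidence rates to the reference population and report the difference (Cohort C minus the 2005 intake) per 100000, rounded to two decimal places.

Combined standard total = 598900; weights = 0.1560, 0.1403, 0.2283, 0.2182, 0.1186, 0.1388.
Cohort C: 0.1560×5.83 + 0.1403×17.14 + 0.2283×40.59 + 0.2182×48.48 + 0.1186×90.89 + 0.1388×139.52 = 53.2920 per 100000.
The 2005 intake: 0.1560×5.40 + 0.1403×15.56 + 0.2283×49.26 + 0.2182×60.33 + 0.1186×121.36 + 0.1388×163.93 = 64.5676 per 100000.
Difference = 53.2920 − 64.5676 = -11.2756.

-11.28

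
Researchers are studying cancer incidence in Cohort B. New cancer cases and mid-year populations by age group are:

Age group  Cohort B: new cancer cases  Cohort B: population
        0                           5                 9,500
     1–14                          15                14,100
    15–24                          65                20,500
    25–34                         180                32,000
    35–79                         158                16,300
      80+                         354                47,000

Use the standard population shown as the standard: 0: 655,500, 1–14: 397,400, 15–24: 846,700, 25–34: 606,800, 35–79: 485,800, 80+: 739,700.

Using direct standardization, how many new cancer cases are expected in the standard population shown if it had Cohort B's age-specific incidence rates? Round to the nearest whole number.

17146

Age-specific rates per 100,000 for Cohort B: 52.63, 106.38, 317.07, 562.50, 969.33, 753.19.
Expected new cancer cases = Σ (standard pop × age-specific rate ÷ 100,000)
= 655,500×52.63/100,000 + 397,400×106.38/100,000 + 846,700×317.07/100,000 + 606,800×562.50/100,000 + 485,800×969.33/100,000 + 739,700×753.19/100,000
= 345.00 + 422.77 + 2684.66 + 3413.25 + 4708.98 + 5571.36 = 17146.01.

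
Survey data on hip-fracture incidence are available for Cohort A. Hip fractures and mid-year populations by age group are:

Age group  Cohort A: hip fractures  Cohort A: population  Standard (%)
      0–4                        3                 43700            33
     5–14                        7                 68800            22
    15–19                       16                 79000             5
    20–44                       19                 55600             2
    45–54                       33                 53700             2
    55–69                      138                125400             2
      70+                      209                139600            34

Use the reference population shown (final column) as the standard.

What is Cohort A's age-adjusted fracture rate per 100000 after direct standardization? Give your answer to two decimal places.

Age-specific rates per 100000 for Cohort A: 6.86, 10.17, 20.25, 34.17, 61.45, 110.05, 149.71.
Standard weights: 0.33, 0.22, 0.05, 0.02, 0.02, 0.02, 0.34.
Standardized rate: 0.3300×6.86 + 0.2200×10.17 + 0.0500×20.25 + 0.0200×34.17 + 0.0200×61.45 + 0.0200×110.05 + 0.3400×149.71 = 60.5325 per 100000.

60.53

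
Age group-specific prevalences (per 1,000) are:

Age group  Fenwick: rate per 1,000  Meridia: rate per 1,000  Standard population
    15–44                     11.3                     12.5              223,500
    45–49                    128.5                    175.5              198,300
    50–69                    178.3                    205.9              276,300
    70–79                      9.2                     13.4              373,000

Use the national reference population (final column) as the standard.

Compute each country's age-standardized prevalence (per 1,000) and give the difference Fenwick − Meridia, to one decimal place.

-17.5

Standard total = 1,071,100; weights = 0.2087, 0.1851, 0.2580, 0.3482.
Fenwick: 0.2087×11.3 + 0.1851×128.5 + 0.2580×178.3 + 0.3482×9.2 = 75.3459 per 1,000.
Meridia: 0.2087×12.5 + 0.1851×175.5 + 0.2580×205.9 + 0.3482×13.4 = 92.8800 per 1,000.
Difference = 75.3459 − 92.8800 = -17.5341.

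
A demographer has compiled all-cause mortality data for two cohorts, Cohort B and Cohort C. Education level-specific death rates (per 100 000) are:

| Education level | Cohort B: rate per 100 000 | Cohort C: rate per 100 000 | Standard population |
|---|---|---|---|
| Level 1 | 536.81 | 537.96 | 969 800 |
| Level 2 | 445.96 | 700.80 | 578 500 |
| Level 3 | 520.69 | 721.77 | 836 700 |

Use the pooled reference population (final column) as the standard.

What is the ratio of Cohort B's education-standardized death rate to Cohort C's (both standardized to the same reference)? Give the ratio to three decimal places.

Standard total = 2 385 000; weights = 0.4066, 0.2426, 0.3508.
Cohort B: 0.4066×536.81 + 0.2426×445.96 + 0.3508×520.69 = 509.1185 per 100 000.
Cohort C: 0.4066×537.96 + 0.2426×700.80 + 0.3508×721.77 = 641.9419 per 100 000.
Ratio = 509.1185 ÷ 641.9419 = 0.79309.

0.793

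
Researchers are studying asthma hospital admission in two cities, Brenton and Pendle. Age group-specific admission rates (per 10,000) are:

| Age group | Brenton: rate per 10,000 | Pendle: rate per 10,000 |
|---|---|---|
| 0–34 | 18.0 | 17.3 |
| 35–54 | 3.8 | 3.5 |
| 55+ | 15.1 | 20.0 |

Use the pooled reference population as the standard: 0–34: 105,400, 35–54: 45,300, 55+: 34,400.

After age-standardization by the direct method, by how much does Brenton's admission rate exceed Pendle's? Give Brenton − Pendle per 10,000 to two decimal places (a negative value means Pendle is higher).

-0.44

Standard total = 185,100; weights = 0.5694, 0.2447, 0.1858.
Brenton: 0.5694×18.0 + 0.2447×3.8 + 0.1858×15.1 = 13.9858 per 10,000.
Pendle: 0.5694×17.3 + 0.2447×3.5 + 0.1858×20.0 = 14.4245 per 10,000.
Difference = 13.9858 − 14.4245 = -0.4386.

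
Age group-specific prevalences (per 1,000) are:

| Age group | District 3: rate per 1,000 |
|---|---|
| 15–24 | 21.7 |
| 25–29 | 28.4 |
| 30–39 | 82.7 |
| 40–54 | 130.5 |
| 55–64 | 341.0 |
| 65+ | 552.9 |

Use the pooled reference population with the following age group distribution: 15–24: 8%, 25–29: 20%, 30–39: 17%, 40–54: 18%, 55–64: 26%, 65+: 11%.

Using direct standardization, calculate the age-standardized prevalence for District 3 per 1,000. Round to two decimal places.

194.44

Standard weights: 0.08, 0.20, 0.17, 0.18, 0.26, 0.11.
Standardized rate: 0.0800×21.7 + 0.2000×28.4 + 0.1700×82.7 + 0.1800×130.5 + 0.2600×341.0 + 0.1100×552.9 = 194.4440 per 1,000.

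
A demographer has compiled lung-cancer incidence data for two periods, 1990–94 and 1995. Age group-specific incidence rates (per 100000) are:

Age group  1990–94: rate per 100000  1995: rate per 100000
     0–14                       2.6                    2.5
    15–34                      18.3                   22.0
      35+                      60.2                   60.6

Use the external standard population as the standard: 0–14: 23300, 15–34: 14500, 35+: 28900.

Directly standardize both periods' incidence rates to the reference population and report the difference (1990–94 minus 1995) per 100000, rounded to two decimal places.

-0.94

Standard total = 66700; weights = 0.3493, 0.2174, 0.4333.
1990–94: 0.3493×2.6 + 0.2174×18.3 + 0.4333×60.2 = 30.9702 per 100000.
1995: 0.3493×2.5 + 0.2174×22.0 + 0.4333×60.6 = 31.9129 per 100000.
Difference = 30.9702 − 31.9129 = -0.9427.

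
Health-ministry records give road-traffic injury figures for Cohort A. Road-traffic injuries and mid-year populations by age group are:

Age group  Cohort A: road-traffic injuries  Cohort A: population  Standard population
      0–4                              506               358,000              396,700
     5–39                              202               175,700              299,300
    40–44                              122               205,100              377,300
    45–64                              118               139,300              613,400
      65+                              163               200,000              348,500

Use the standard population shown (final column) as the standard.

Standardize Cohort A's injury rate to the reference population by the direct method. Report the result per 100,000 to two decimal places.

Age-specific rates per 100,000 for Cohort A: 141.34, 114.97, 59.48, 84.71, 81.50.
Standard total = 2,035,200; weights = 0.1949, 0.1471, 0.1854, 0.3014, 0.1712.
Standardized rate: 0.1949×141.34 + 0.1471×114.97 + 0.1854×59.48 + 0.3014×84.71 + 0.1712×81.50 = 94.9717 per 100,000.

94.97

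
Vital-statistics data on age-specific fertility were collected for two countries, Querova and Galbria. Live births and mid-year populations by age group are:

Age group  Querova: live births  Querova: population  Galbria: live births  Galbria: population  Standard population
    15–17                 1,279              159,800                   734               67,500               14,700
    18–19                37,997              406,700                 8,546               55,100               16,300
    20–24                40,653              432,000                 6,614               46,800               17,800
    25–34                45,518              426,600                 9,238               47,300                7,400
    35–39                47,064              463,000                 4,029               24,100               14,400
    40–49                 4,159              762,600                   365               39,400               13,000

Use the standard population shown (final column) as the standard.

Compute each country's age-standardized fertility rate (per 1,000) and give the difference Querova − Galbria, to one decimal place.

Age-specific rates per 1,000 for Querova: 8.004, 93.428, 94.104, 106.699, 101.650, 5.454.
For Galbria: 10.874, 155.100, 141.325, 195.307, 167.178, 9.264.
Standard total = 83,600; weights = 0.1758, 0.1950, 0.2129, 0.0885, 0.1722, 0.1555.
Querova: 0.1758×8.004 + 0.1950×93.428 + 0.2129×94.104 + 0.0885×106.699 + 0.1722×101.650 + 0.1555×5.454 = 67.4619 per 1,000.
Galbria: 0.1758×10.874 + 0.1950×155.100 + 0.2129×141.325 + 0.0885×195.307 + 0.1722×167.178 + 0.1555×9.264 = 109.7683 per 1,000.
Difference = 67.4619 − 109.7683 = -42.3064.

-42.3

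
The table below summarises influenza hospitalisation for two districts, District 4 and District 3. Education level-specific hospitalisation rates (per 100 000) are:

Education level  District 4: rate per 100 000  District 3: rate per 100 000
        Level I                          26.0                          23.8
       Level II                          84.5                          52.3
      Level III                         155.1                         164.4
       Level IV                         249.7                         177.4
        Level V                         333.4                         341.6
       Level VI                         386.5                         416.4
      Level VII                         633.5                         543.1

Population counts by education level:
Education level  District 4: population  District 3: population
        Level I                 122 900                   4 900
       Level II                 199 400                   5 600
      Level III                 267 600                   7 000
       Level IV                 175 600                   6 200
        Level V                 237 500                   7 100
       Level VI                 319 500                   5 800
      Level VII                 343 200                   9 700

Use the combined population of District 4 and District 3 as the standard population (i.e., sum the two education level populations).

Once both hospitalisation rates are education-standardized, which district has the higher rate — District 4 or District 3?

Combined standard total = 1 712 000; weights = 0.0746, 0.1197, 0.1604, 0.1062, 0.1429, 0.1900, 0.2061.
District 4: 0.0746×26.0 + 0.1197×84.5 + 0.1604×155.1 + 0.1062×249.7 + 0.1429×333.4 + 0.1900×386.5 + 0.2061×633.5 = 315.1118 per 100 000.
District 3: 0.0746×23.8 + 0.1197×52.3 + 0.1604×164.4 + 0.1062×177.4 + 0.1429×341.6 + 0.1900×416.4 + 0.2061×543.1 = 293.1244 per 100 000.

District 4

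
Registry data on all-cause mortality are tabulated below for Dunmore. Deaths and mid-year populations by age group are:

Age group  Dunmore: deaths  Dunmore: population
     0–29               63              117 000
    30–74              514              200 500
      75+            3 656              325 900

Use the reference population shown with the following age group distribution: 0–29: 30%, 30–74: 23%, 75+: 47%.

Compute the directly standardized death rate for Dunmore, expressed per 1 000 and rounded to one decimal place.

Age-specific rates per 1 000 for Dunmore: 0.538, 2.564, 11.218.
Standard weights: 0.30, 0.23, 0.47.
Standardized rate: 0.3000×0.538 + 0.2300×2.564 + 0.4700×11.218 = 6.0237 per 1 000.

6.0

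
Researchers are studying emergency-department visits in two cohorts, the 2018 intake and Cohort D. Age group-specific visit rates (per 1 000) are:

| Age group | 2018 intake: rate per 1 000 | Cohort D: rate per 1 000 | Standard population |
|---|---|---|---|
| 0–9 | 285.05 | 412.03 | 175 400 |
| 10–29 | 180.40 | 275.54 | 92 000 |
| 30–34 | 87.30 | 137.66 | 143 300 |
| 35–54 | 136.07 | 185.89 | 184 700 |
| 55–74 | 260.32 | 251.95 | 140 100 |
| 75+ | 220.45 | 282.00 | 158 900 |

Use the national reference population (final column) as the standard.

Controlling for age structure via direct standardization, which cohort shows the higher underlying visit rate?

Cohort D

Standard total = 894 400; weights = 0.1961, 0.1029, 0.1602, 0.2065, 0.1566, 0.1777.
The 2018 intake: 0.1961×285.05 + 0.1029×180.40 + 0.1602×87.30 + 0.2065×136.07 + 0.1566×260.32 + 0.1777×220.45 = 196.4861 per 1 000.
Cohort D: 0.1961×412.03 + 0.1029×275.54 + 0.1602×137.66 + 0.2065×185.89 + 0.1566×251.95 + 0.1777×282.00 = 259.1551 per 1 000.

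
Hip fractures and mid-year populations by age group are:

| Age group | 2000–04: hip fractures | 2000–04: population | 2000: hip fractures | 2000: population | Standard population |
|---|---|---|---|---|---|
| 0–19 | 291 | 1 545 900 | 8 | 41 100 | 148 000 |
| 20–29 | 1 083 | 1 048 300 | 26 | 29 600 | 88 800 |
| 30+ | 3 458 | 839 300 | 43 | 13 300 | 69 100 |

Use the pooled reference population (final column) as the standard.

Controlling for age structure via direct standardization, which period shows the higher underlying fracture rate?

2000–04

Age-specific rates per 100 000 for 2000–04: 18.82, 103.31, 412.01.
For 2000: 19.46, 87.84, 323.31.
Standard total = 305 900; weights = 0.4838, 0.2903, 0.2259.
2000–04: 0.4838×18.82 + 0.2903×103.31 + 0.2259×412.01 = 132.1667 per 100 000.
2000: 0.4838×19.46 + 0.2903×87.84 + 0.2259×323.31 = 107.9483 per 100 000.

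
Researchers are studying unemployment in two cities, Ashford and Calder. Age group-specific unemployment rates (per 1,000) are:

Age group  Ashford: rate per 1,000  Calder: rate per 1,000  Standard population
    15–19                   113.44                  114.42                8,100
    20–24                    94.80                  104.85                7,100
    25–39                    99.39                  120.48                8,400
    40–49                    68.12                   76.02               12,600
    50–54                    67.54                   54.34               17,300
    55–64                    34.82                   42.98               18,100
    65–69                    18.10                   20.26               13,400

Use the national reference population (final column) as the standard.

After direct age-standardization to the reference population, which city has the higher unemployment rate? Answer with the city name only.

Standard total = 85,000; weights = 0.0953, 0.0835, 0.0988, 0.1482, 0.2035, 0.2129, 0.1576.
Ashford: 0.0953×113.44 + 0.0835×94.80 + 0.0988×99.39 + 0.1482×68.12 + 0.2035×67.54 + 0.2129×34.82 + 0.1576×18.10 = 62.6630 per 1,000.
Calder: 0.0953×114.42 + 0.0835×104.85 + 0.0988×120.48 + 0.1482×76.02 + 0.2035×54.34 + 0.2129×42.98 + 0.1576×20.26 = 66.2426 per 1,000.

Calder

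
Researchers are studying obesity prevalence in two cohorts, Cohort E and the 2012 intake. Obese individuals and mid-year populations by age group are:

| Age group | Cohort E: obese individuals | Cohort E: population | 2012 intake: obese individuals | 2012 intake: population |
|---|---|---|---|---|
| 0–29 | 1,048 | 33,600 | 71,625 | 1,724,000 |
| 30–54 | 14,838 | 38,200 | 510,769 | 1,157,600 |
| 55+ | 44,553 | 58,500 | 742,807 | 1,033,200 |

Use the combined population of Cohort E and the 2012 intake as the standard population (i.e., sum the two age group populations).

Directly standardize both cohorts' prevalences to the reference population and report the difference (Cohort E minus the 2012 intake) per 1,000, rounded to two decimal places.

Age-specific rates per 1,000 for Cohort E: 31.190, 388.429, 761.590.
For the 2012 intake: 41.546, 441.231, 718.938.
Combined standard total = 4,045,100; weights = 0.4345, 0.2956, 0.2699.
Cohort E: 0.4345×31.190 + 0.2956×388.429 + 0.2699×761.590 = 333.9180 per 1,000.
The 2012 intake: 0.4345×41.546 + 0.2956×441.231 + 0.2699×718.938 = 342.5156 per 1,000.
Difference = 333.9180 − 342.5156 = -8.5976.

-8.60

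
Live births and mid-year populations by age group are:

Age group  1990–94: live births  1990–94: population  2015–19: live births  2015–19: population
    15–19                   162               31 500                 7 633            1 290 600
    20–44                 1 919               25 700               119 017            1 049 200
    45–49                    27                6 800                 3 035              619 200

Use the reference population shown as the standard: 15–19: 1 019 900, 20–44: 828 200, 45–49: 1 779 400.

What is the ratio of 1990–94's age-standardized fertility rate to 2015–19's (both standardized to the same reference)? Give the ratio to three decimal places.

0.682

Age-specific rates per 1 000 for 1990–94: 5.143, 74.669, 3.971.
For 2015–19: 5.914, 113.436, 4.901.
Standard total = 3 627 500; weights = 0.2812, 0.2283, 0.4905.
1990–94: 0.2812×5.143 + 0.2283×74.669 + 0.4905×3.971 = 20.4415 per 1 000.
2015–19: 0.2812×5.914 + 0.2283×113.436 + 0.4905×4.901 = 29.9659 per 1 000.
Ratio = 20.4415 ÷ 29.9659 = 0.68216.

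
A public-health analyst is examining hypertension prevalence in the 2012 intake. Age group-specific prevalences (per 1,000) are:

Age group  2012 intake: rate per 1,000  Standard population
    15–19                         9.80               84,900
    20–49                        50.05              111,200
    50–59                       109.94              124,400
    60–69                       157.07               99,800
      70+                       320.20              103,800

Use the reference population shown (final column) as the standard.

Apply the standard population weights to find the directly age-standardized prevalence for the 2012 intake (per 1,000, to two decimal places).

Standard total = 524,100; weights = 0.1620, 0.2122, 0.2374, 0.1904, 0.1981.
Standardized rate: 0.1620×9.80 + 0.2122×50.05 + 0.2374×109.94 + 0.1904×157.07 + 0.1981×320.20 = 131.6284 per 1,000.

131.63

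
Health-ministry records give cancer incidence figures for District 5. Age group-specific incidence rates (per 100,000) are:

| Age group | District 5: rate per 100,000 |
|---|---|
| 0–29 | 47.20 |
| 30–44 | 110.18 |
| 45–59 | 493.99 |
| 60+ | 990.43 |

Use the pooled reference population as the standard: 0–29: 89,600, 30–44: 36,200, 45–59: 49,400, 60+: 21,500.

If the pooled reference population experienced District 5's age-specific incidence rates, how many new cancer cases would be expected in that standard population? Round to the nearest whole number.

Expected new cancer cases = Σ (standard pop × age-specific rate ÷ 100,000)
= 89,600×47.20/100,000 + 36,200×110.18/100,000 + 49,400×493.99/100,000 + 21,500×990.43/100,000
= 42.29 + 39.89 + 244.03 + 212.94 = 539.15.

539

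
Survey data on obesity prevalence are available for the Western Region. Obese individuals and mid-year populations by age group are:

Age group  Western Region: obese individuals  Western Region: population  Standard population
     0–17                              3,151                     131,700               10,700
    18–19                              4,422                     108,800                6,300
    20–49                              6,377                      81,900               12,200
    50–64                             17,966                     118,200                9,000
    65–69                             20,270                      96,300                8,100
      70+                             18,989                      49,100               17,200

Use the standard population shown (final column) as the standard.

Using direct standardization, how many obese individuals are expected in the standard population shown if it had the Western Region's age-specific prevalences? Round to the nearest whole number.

11187

Age-specific rates per 1,000 for the Western Region: 23.926, 40.643, 77.863, 151.997, 210.488, 386.741.
Expected obese individuals = Σ (standard pop × age-specific rate ÷ 1,000)
= 10,700×23.926/1,000 + 6,300×40.643/1,000 + 12,200×77.863/1,000 + 9,000×151.997/1,000 + 8,100×210.488/1,000 + 17,200×386.741/1,000
= 256.00 + 256.05 + 949.93 + 1367.97 + 1704.95 + 6651.95 = 11186.86.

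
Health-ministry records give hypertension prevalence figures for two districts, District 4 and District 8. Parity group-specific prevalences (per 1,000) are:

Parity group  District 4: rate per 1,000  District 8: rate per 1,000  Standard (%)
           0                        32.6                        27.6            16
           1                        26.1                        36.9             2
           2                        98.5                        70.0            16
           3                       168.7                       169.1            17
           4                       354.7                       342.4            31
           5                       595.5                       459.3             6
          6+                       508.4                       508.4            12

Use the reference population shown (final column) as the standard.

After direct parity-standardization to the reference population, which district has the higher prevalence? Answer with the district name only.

Standard weights: 0.16, 0.02, 0.16, 0.17, 0.31, 0.06, 0.12.
District 4: 0.1600×32.6 + 0.0200×26.1 + 0.1600×98.5 + 0.1700×168.7 + 0.3100×354.7 + 0.0600×595.5 + 0.1200×508.4 = 256.8720 per 1,000.
District 8: 0.1600×27.6 + 0.0200×36.9 + 0.1600×70.0 + 0.1700×169.1 + 0.3100×342.4 + 0.0600×459.3 + 0.1200×508.4 = 239.8110 per 1,000.

District 4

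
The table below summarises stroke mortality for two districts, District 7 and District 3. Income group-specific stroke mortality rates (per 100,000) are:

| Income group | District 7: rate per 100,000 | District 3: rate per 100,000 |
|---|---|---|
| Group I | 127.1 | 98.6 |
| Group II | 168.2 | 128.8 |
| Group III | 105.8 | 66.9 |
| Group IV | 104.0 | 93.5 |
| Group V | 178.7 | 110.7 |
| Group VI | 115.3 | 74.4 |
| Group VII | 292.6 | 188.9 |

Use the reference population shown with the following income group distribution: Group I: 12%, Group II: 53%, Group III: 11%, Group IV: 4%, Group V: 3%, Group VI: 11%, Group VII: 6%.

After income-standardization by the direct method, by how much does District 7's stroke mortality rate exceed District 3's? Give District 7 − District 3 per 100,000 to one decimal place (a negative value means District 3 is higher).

41.8

Standard weights: 0.12, 0.53, 0.11, 0.04, 0.03, 0.11, 0.06.
District 7: 0.1200×127.1 + 0.5300×168.2 + 0.1100×105.8 + 0.0400×104.0 + 0.0300×178.7 + 0.1100×115.3 + 0.0600×292.6 = 155.7960 per 100,000.
District 3: 0.1200×98.6 + 0.5300×128.8 + 0.1100×66.9 + 0.0400×93.5 + 0.0300×110.7 + 0.1100×74.4 + 0.0600×188.9 = 114.0340 per 100,000.
Difference = 155.7960 − 114.0340 = 41.7620.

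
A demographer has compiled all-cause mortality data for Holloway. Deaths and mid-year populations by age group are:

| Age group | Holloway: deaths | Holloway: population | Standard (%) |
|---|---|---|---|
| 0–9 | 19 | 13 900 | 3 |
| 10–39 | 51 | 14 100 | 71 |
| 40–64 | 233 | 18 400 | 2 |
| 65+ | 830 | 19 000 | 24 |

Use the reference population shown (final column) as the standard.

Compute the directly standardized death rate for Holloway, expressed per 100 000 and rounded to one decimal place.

Age-specific rates per 100 000 for Holloway: 136.69, 361.70, 1266.30, 4368.42.
Standard weights: 0.03, 0.71, 0.02, 0.24.
Standardized rate: 0.0300×136.69 + 0.7100×361.70 + 0.0200×1266.30 + 0.2400×4368.42 = 1334.6564 per 100 000.

1334.7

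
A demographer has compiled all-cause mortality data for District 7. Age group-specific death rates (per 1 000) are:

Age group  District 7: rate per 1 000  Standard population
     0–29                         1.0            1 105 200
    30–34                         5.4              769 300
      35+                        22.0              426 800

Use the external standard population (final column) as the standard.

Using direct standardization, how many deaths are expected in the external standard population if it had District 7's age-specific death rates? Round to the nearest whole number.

14649

Expected deaths = Σ (standard pop × age-specific rate ÷ 1 000)
= 1 105 200×1.0/1 000 + 769 300×5.4/1 000 + 426 800×22.0/1 000
= 1105.20 + 4154.22 + 9389.60 = 14649.02.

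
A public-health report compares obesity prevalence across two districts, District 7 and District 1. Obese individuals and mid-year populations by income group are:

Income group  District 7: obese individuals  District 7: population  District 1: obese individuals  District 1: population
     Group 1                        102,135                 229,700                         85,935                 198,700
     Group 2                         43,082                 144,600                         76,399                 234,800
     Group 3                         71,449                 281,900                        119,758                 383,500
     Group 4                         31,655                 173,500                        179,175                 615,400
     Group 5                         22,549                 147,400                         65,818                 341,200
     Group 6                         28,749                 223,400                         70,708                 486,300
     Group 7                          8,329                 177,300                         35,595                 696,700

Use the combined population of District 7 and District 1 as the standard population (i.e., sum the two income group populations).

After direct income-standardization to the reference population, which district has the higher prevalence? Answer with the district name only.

Income-specific rates per 1,000 for District 7: 444.645, 297.939, 253.455, 182.450, 152.978, 128.688, 46.977.
For District 1: 432.486, 325.379, 312.276, 291.152, 192.902, 145.400, 51.091.
Combined standard total = 4,334,400; weights = 0.0988, 0.0875, 0.1535, 0.1820, 0.1127, 0.1637, 0.2016.
District 7: 0.0988×444.645 + 0.0875×297.939 + 0.1535×253.455 + 0.1820×182.450 + 0.1127×152.978 + 0.1637×128.688 + 0.2016×46.977 = 189.9319 per 1,000.
District 1: 0.0988×432.486 + 0.0875×325.379 + 0.1535×312.276 + 0.1820×291.152 + 0.1127×192.902 + 0.1637×145.400 + 0.2016×51.091 = 228.0131 per 1,000.
The crude rates (223.51 vs 214.23) would put District 7 higher, but that reflects its income composition; once standardized to a common income structure, District 1 has the higher underlying rate.

District 1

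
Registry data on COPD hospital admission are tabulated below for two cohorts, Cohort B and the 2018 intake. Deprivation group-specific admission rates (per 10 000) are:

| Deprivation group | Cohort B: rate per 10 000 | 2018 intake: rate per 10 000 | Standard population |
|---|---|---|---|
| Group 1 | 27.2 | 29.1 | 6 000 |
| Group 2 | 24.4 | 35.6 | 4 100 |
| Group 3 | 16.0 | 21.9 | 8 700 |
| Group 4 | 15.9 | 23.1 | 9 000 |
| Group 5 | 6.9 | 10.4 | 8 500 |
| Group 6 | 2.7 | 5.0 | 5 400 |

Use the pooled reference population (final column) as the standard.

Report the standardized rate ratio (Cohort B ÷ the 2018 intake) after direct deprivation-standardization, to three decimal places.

Standard total = 41 700; weights = 0.1439, 0.0983, 0.2086, 0.2158, 0.2038, 0.1295.
Cohort B: 0.1439×27.2 + 0.0983×24.4 + 0.2086×16.0 + 0.2158×15.9 + 0.2038×6.9 + 0.1295×2.7 = 14.8386 per 10 000.
The 2018 intake: 0.1439×29.1 + 0.0983×35.6 + 0.2086×21.9 + 0.2158×23.1 + 0.2038×10.4 + 0.1295×5.0 = 20.0094 per 10 000.
Ratio = 14.8386 ÷ 20.0094 = 0.74158.

0.742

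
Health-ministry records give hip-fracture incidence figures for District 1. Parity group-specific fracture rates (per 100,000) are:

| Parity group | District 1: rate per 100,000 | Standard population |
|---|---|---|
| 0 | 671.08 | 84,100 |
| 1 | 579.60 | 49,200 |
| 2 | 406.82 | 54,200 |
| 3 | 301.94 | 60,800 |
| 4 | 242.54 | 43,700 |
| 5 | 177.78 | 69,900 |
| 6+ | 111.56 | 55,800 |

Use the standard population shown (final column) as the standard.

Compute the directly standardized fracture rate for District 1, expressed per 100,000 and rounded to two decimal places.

Standard total = 417,700; weights = 0.2013, 0.1178, 0.1298, 0.1456, 0.1046, 0.1673, 0.1336.
Standardized rate: 0.2013×671.08 + 0.1178×579.60 + 0.1298×406.82 + 0.1456×301.94 + 0.1046×242.54 + 0.1673×177.78 + 0.1336×111.56 = 370.1523 per 100,000.

370.15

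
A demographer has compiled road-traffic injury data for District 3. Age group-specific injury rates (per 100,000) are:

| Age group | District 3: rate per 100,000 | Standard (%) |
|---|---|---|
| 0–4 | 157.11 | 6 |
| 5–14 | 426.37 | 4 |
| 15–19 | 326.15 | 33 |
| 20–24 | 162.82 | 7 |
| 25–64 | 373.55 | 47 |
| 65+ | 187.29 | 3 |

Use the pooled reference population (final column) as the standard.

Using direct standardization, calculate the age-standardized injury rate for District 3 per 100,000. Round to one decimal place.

Standard weights: 0.06, 0.04, 0.33, 0.07, 0.47, 0.03.
Standardized rate: 0.0600×157.11 + 0.0400×426.37 + 0.3300×326.15 + 0.0700×162.82 + 0.4700×373.55 + 0.0300×187.29 = 326.6955 per 100,000.

326.7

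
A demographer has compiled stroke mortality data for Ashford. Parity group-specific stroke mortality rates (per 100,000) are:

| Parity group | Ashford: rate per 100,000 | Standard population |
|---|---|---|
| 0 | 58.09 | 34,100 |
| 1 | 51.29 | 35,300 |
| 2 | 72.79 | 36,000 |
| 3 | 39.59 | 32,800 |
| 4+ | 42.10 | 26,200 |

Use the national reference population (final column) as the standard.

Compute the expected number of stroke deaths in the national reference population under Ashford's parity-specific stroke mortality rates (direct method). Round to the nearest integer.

Expected stroke deaths = Σ (standard pop × parity-specific rate ÷ 100,000)
= 34,100×58.09/100,000 + 35,300×51.29/100,000 + 36,000×72.79/100,000 + 32,800×39.59/100,000 + 26,200×42.10/100,000
= 19.81 + 18.11 + 26.20 + 12.99 + 11.03 = 88.13.

88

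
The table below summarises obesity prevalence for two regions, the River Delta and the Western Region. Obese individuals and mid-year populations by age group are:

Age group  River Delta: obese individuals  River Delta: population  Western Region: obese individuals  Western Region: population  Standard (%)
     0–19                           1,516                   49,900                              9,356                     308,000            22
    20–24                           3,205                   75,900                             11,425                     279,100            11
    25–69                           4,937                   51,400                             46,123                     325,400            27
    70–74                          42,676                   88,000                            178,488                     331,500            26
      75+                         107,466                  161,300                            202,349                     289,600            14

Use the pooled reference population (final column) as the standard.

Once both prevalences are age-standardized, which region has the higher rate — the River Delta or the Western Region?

Age-specific rates per 1,000 for the River Delta: 30.381, 42.227, 96.051, 484.955, 666.249.
For the Western Region: 30.377, 40.935, 141.742, 538.425, 698.719.
Standard weights: 0.22, 0.11, 0.27, 0.26, 0.14.
The River Delta: 0.2200×30.381 + 0.1100×42.227 + 0.2700×96.051 + 0.2600×484.955 + 0.1400×666.249 = 256.6254 per 1,000.
The Western Region: 0.2200×30.377 + 0.1100×40.935 + 0.2700×141.742 + 0.2600×538.425 + 0.1400×698.719 = 287.2674 per 1,000.
The crude rates (374.68 vs 291.95) would put the River Delta higher, but that reflects its age composition; once standardized to a common age structure, the Western Region has the higher underlying rate.

Western Region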